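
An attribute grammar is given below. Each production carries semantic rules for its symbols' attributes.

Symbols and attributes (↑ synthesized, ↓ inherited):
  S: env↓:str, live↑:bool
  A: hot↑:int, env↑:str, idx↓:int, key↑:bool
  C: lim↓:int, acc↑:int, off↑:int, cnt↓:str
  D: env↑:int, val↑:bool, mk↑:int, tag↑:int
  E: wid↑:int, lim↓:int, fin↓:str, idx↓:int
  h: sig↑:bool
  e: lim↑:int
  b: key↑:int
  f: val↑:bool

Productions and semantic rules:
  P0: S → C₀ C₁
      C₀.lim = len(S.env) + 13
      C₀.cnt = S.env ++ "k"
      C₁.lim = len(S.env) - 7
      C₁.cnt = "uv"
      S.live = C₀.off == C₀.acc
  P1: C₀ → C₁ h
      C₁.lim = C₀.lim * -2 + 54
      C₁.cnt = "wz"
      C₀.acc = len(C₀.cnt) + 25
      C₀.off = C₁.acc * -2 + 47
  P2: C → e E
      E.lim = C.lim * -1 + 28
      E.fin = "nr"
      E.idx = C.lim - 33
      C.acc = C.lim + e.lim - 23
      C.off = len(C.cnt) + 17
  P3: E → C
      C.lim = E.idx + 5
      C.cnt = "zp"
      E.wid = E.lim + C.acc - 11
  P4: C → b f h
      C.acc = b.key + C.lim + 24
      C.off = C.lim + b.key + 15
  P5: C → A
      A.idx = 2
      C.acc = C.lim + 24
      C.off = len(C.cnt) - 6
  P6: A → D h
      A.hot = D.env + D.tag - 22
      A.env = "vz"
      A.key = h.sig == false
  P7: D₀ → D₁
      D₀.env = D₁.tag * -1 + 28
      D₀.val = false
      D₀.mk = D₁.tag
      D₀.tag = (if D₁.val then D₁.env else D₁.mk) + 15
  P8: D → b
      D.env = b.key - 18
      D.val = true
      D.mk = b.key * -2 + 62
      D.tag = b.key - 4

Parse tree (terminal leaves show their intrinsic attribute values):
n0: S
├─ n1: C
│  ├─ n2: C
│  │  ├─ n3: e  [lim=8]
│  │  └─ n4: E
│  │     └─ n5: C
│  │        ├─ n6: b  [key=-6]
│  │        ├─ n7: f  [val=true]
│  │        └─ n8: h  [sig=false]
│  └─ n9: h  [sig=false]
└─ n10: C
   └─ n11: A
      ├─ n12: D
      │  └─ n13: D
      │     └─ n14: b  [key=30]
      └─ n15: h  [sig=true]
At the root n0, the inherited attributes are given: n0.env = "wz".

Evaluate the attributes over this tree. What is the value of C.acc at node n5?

1. n0.env = "wz"  [given at root]
2. n1.lim = 15  [len(S.env) + 13]
3. n1.cnt = "wzk"  [S.env ++ "k"]
4. n2.lim = 24  [C₀.lim * -2 + 54]
5. n2.cnt = "wz"  ["wz"]
6. n3.lim = 8  [terminal]
7. n4.lim = 4  [C.lim * -1 + 28]
8. n4.fin = "nr"  ["nr"]
9. n4.idx = -9  [C.lim - 33]
10. n5.lim = -4  [E.idx + 5]
11. n5.cnt = "zp"  ["zp"]
12. n6.key = -6  [terminal]
13. n7.val = true  [terminal]
14. n8.sig = false  [terminal]
15. n5.acc = 14  [b.key + C.lim + 24]
16. n5.off = 5  [C.lim + b.key + 15]
17. n4.wid = 7  [E.lim + C.acc - 11]
18. n2.acc = 9  [C.lim + e.lim - 23]
19. n2.off = 19  [len(C.cnt) + 17]
20. n9.sig = false  [terminal]
21. n1.acc = 28  [len(C₀.cnt) + 25]
22. n1.off = 29  [C₁.acc * -2 + 47]
23. n10.lim = -5  [len(S.env) - 7]
24. n10.cnt = "uv"  ["uv"]
25. n11.idx = 2  [2]
26. n14.key = 30  [terminal]
27. n13.env = 12  [b.key - 18]
28. n13.val = true  [true]
29. n13.mk = 2  [b.key * -2 + 62]
30. n13.tag = 26  [b.key - 4]
31. n12.env = 2  [D₁.tag * -1 + 28]
32. n12.val = false  [false]
33. n12.mk = 26  [D₁.tag]
34. n12.tag = 27  [(if D₁.val then D₁.env else D₁.mk) + 15]
35. n15.sig = true  [terminal]
36. n11.hot = 7  [D.env + D.tag - 22]
37. n11.env = "vz"  ["vz"]
38. n11.key = false  [h.sig == false]
39. n10.acc = 19  [C.lim + 24]
40. n10.off = -4  [len(C.cnt) - 6]
41. n0.live = false  [C₀.off == C₀.acc]

14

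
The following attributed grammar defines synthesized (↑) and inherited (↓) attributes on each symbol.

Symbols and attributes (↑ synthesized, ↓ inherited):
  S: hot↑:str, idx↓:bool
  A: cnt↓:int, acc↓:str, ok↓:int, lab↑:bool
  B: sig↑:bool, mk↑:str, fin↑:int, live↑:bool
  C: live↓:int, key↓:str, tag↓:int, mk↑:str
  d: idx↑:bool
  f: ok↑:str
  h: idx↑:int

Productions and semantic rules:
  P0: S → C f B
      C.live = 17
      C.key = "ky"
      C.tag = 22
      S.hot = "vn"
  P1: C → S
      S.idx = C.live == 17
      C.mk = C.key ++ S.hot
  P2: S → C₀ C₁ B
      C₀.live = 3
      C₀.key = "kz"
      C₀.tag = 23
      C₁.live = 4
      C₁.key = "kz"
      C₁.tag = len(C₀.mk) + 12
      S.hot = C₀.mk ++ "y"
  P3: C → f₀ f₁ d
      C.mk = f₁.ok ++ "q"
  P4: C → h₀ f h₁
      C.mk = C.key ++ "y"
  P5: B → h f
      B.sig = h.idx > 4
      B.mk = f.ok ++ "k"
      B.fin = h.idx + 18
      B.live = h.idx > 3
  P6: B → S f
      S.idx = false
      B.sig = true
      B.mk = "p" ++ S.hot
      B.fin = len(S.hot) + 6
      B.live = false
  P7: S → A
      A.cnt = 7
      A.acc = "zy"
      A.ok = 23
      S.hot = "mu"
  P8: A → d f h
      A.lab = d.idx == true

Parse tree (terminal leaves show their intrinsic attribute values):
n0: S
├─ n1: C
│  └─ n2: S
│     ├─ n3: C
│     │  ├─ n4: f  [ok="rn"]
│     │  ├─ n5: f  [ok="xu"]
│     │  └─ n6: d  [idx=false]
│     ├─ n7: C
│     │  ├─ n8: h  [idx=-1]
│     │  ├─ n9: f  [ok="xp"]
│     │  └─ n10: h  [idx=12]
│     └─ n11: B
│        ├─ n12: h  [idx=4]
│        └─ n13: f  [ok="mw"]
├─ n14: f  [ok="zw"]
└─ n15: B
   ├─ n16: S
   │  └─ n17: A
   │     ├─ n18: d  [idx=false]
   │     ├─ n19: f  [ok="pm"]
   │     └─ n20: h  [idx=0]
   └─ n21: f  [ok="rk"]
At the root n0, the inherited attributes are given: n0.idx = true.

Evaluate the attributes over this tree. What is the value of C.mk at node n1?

"kyxuqy"

1. n0.idx = true  [given at root]
2. n1.live = 17  [17]
3. n1.key = "ky"  ["ky"]
4. n1.tag = 22  [22]
5. n2.idx = true  [C.live == 17]
6. n3.live = 3  [3]
7. n3.key = "kz"  ["kz"]
8. n3.tag = 23  [23]
9. n4.ok = "rn"  [terminal]
10. n5.ok = "xu"  [terminal]
11. n6.idx = false  [terminal]
12. n3.mk = "xuq"  [f₁.ok ++ "q"]
13. n7.live = 4  [4]
14. n7.key = "kz"  ["kz"]
15. n7.tag = 15  [len(C₀.mk) + 12]
16. n8.idx = -1  [terminal]
17. n9.ok = "xp"  [terminal]
18. n10.idx = 12  [terminal]
19. n7.mk = "kzy"  [C.key ++ "y"]
20. n12.idx = 4  [terminal]
21. n13.ok = "mw"  [terminal]
22. n11.sig = false  [h.idx > 4]
23. n11.mk = "mwk"  [f.ok ++ "k"]
24. n11.fin = 22  [h.idx + 18]
25. n11.live = true  [h.idx > 3]
26. n2.hot = "xuqy"  [C₀.mk ++ "y"]
27. n1.mk = "kyxuqy"  [C.key ++ S.hot]
28. n14.ok = "zw"  [terminal]
29. n16.idx = false  [false]
30. n17.cnt = 7  [7]
31. n17.acc = "zy"  ["zy"]
32. n17.ok = 23  [23]
33. n18.idx = false  [terminal]
34. n19.ok = "pm"  [terminal]
35. n20.idx = 0  [terminal]
36. n17.lab = false  [d.idx == true]
37. n16.hot = "mu"  ["mu"]
38. n21.ok = "rk"  [terminal]
39. n15.sig = true  [true]
40. n15.mk = "pmu"  ["p" ++ S.hot]
41. n15.fin = 8  [len(S.hot) + 6]
42. n15.live = false  [false]
43. n0.hot = "vn"  ["vn"]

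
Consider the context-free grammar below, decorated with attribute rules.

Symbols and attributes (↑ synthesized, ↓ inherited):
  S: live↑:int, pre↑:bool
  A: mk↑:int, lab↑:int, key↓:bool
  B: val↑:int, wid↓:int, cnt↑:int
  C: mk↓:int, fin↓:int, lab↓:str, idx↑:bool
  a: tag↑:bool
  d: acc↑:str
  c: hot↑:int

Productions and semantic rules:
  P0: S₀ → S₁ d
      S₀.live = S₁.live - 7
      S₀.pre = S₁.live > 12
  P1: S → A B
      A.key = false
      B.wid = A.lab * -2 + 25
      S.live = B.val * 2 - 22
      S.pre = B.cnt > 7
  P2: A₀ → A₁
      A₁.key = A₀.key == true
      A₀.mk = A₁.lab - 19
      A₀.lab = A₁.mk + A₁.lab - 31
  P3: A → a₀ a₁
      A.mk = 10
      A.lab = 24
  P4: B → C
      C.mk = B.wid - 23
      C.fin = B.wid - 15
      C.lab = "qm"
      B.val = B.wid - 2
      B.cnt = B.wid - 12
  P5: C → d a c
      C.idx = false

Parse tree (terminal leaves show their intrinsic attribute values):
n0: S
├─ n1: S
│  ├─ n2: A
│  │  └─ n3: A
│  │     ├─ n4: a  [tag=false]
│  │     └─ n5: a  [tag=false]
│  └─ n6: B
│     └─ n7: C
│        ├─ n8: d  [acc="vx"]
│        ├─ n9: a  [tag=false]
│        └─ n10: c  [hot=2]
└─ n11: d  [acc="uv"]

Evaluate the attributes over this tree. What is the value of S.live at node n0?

5

1. n2.key = false  [false]
2. n3.key = false  [A₀.key == true]
3. n4.tag = false  [terminal]
4. n5.tag = false  [terminal]
5. n3.mk = 10  [10]
6. n3.lab = 24  [24]
7. n2.mk = 5  [A₁.lab - 19]
8. n2.lab = 3  [A₁.mk + A₁.lab - 31]
9. n6.wid = 19  [A.lab * -2 + 25]
10. n7.mk = -4  [B.wid - 23]
11. n7.fin = 4  [B.wid - 15]
12. n7.lab = "qm"  ["qm"]
13. n8.acc = "vx"  [terminal]
14. n9.tag = false  [terminal]
15. n10.hot = 2  [terminal]
16. n7.idx = false  [false]
17. n6.val = 17  [B.wid - 2]
18. n6.cnt = 7  [B.wid - 12]
19. n1.live = 12  [B.val * 2 - 22]
20. n1.pre = false  [B.cnt > 7]
21. n11.acc = "uv"  [terminal]
22. n0.live = 5  [S₁.live - 7]
23. n0.pre = false  [S₁.live > 12]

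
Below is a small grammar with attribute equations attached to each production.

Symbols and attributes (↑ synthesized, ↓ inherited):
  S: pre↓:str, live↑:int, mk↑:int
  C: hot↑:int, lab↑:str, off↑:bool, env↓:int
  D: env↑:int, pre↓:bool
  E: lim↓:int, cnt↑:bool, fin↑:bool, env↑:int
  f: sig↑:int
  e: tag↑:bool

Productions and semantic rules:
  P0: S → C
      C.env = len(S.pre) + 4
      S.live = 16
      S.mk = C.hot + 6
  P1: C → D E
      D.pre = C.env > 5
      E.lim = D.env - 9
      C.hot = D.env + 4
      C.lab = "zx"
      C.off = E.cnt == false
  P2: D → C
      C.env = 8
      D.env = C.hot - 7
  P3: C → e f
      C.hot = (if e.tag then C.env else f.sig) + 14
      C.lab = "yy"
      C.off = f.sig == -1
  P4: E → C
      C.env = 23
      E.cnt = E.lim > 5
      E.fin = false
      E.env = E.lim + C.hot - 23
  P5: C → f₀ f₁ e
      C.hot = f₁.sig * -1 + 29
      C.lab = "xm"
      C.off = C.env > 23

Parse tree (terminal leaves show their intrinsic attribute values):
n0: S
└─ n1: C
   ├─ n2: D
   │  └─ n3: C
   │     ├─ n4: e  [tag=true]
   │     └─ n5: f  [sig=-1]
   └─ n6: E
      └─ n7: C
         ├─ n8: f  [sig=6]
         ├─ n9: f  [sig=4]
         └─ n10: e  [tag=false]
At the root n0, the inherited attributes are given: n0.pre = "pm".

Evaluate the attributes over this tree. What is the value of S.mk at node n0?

1. n0.pre = "pm"  [given at root]
2. n1.env = 6  [len(S.pre) + 4]
3. n2.pre = true  [C.env > 5]
4. n3.env = 8  [8]
5. n4.tag = true  [terminal]
6. n5.sig = -1  [terminal]
7. n3.hot = 22  [(if e.tag then C.env else f.sig) + 14]
8. n3.lab = "yy"  ["yy"]
9. n3.off = true  [f.sig == -1]
10. n2.env = 15  [C.hot - 7]
11. n6.lim = 6  [D.env - 9]
12. n7.env = 23  [23]
13. n8.sig = 6  [terminal]
14. n9.sig = 4  [terminal]
15. n10.tag = false  [terminal]
16. n7.hot = 25  [f₁.sig * -1 + 29]
17. n7.lab = "xm"  ["xm"]
18. n7.off = false  [C.env > 23]
19. n6.cnt = true  [E.lim > 5]
20. n6.fin = false  [false]
21. n6.env = 8  [E.lim + C.hot - 23]
22. n1.hot = 19  [D.env + 4]
23. n1.lab = "zx"  ["zx"]
24. n1.off = false  [E.cnt == false]
25. n0.live = 16  [16]
26. n0.mk = 25  [C.hot + 6]

25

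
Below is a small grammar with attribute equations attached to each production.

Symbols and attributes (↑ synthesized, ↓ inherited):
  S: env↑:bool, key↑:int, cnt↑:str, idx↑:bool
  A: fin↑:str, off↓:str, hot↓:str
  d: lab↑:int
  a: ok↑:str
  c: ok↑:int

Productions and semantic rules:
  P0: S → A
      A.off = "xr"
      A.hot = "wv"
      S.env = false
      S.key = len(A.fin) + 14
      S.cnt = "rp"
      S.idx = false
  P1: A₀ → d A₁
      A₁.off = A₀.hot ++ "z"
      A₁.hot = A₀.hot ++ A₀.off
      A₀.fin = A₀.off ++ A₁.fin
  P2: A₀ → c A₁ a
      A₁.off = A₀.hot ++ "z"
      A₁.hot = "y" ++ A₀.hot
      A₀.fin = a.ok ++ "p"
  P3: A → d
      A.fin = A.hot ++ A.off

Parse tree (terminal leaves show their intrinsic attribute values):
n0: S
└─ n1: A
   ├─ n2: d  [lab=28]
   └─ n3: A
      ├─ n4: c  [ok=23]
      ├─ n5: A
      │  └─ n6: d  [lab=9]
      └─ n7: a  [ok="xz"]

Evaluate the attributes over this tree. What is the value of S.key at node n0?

1. n1.off = "xr"  ["xr"]
2. n1.hot = "wv"  ["wv"]
3. n2.lab = 28  [terminal]
4. n3.off = "wvz"  [A₀.hot ++ "z"]
5. n3.hot = "wvxr"  [A₀.hot ++ A₀.off]
6. n4.ok = 23  [terminal]
7. n5.off = "wvxrz"  [A₀.hot ++ "z"]
8. n5.hot = "ywvxr"  ["y" ++ A₀.hot]
9. n6.lab = 9  [terminal]
10. n5.fin = "ywvxrwvxrz"  [A.hot ++ A.off]
11. n7.ok = "xz"  [terminal]
12. n3.fin = "xzp"  [a.ok ++ "p"]
13. n1.fin = "xrxzp"  [A₀.off ++ A₁.fin]
14. n0.env = false  [false]
15. n0.key = 19  [len(A.fin) + 14]
16. n0.cnt = "rp"  ["rp"]
17. n0.idx = false  [false]

19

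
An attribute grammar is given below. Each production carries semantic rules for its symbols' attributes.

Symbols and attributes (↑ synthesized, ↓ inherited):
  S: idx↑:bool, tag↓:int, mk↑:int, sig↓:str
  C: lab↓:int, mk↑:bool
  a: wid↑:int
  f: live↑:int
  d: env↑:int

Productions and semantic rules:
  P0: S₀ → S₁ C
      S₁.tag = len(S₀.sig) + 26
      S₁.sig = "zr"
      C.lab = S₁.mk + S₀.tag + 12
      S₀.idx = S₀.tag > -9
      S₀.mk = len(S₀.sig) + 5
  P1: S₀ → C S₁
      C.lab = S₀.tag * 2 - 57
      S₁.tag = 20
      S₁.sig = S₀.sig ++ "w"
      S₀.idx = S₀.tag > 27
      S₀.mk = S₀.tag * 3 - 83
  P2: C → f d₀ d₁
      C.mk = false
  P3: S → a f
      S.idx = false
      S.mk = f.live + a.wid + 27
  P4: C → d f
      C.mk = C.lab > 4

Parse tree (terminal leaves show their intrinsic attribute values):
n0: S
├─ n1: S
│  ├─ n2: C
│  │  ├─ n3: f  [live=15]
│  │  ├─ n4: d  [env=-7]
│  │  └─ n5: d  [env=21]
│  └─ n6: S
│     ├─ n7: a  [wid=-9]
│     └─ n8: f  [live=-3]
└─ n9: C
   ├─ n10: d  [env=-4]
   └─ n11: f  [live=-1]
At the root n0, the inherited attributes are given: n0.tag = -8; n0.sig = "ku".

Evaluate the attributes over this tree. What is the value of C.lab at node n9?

1. n0.tag = -8  [given at root]
2. n0.sig = "ku"  [given at root]
3. n1.tag = 28  [len(S₀.sig) + 26]
4. n1.sig = "zr"  ["zr"]
5. n2.lab = -1  [S₀.tag * 2 - 57]
6. n3.live = 15  [terminal]
7. n4.env = -7  [terminal]
8. n5.env = 21  [terminal]
9. n2.mk = false  [false]
10. n6.tag = 20  [20]
11. n6.sig = "zrw"  [S₀.sig ++ "w"]
12. n7.wid = -9  [terminal]
13. n8.live = -3  [terminal]
14. n6.idx = false  [false]
15. n6.mk = 15  [f.live + a.wid + 27]
16. n1.idx = true  [S₀.tag > 27]
17. n1.mk = 1  [S₀.tag * 3 - 83]
18. n9.lab = 5  [S₁.mk + S₀.tag + 12]
19. n10.env = -4  [terminal]
20. n11.live = -1  [terminal]
21. n9.mk = true  [C.lab > 4]
22. n0.idx = true  [S₀.tag > -9]
23. n0.mk = 7  [len(S₀.sig) + 5]

5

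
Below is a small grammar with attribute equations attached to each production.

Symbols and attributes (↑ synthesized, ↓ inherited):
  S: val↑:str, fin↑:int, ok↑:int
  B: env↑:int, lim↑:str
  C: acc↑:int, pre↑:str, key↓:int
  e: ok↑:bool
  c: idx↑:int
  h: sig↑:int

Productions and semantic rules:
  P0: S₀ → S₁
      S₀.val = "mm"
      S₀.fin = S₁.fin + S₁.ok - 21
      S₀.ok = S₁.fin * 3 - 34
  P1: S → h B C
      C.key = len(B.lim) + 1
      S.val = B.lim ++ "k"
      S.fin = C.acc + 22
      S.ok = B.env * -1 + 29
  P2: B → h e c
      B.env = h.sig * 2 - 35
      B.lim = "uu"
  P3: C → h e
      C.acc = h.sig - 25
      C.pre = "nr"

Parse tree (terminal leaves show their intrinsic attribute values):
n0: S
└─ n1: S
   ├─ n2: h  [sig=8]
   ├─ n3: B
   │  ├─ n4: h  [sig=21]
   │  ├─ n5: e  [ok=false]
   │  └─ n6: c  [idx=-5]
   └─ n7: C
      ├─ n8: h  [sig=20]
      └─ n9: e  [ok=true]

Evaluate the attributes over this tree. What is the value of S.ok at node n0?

1. n2.sig = 8  [terminal]
2. n4.sig = 21  [terminal]
3. n5.ok = false  [terminal]
4. n6.idx = -5  [terminal]
5. n3.env = 7  [h.sig * 2 - 35]
6. n3.lim = "uu"  ["uu"]
7. n7.key = 3  [len(B.lim) + 1]
8. n8.sig = 20  [terminal]
9. n9.ok = true  [terminal]
10. n7.acc = -5  [h.sig - 25]
11. n7.pre = "nr"  ["nr"]
12. n1.val = "uuk"  [B.lim ++ "k"]
13. n1.fin = 17  [C.acc + 22]
14. n1.ok = 22  [B.env * -1 + 29]
15. n0.val = "mm"  ["mm"]
16. n0.fin = 18  [S₁.fin + S₁.ok - 21]
17. n0.ok = 17  [S₁.fin * 3 - 34]

17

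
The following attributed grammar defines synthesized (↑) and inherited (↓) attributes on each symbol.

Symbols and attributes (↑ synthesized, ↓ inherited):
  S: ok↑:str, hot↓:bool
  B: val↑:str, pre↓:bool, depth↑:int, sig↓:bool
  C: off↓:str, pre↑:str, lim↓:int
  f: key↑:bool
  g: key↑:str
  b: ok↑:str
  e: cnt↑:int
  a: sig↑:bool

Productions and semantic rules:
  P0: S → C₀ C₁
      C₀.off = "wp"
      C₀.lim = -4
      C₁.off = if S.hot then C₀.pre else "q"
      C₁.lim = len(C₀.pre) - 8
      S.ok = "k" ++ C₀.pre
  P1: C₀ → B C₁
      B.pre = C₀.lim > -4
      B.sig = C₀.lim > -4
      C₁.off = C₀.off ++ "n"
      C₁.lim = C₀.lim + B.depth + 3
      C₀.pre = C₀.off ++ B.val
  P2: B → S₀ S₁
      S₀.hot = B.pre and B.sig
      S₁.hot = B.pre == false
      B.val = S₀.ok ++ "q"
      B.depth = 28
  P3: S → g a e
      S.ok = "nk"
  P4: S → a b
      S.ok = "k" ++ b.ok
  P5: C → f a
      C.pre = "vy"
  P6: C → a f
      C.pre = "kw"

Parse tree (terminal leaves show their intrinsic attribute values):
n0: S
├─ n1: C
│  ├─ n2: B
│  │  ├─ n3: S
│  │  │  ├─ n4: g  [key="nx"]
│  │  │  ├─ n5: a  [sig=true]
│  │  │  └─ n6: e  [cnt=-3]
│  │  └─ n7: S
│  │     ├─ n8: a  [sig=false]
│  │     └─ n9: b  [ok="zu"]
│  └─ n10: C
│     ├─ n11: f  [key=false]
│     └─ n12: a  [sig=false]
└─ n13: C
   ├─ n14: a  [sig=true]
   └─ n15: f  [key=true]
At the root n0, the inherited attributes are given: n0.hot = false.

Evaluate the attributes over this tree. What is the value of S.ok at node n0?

"kwpnkq"

1. n0.hot = false  [given at root]
2. n1.off = "wp"  ["wp"]
3. n1.lim = -4  [-4]
4. n2.pre = false  [C₀.lim > -4]
5. n2.sig = false  [C₀.lim > -4]
6. n3.hot = false  [B.pre and B.sig]
7. n4.key = "nx"  [terminal]
8. n5.sig = true  [terminal]
9. n6.cnt = -3  [terminal]
10. n3.ok = "nk"  ["nk"]
11. n7.hot = true  [B.pre == false]
12. n8.sig = false  [terminal]
13. n9.ok = "zu"  [terminal]
14. n7.ok = "kzu"  ["k" ++ b.ok]
15. n2.val = "nkq"  [S₀.ok ++ "q"]
16. n2.depth = 28  [28]
17. n10.off = "wpn"  [C₀.off ++ "n"]
18. n10.lim = 27  [C₀.lim + B.depth + 3]
19. n11.key = false  [terminal]
20. n12.sig = false  [terminal]
21. n10.pre = "vy"  ["vy"]
22. n1.pre = "wpnkq"  [C₀.off ++ B.val]
23. n13.off = "q"  [if S.hot then C₀.pre else "q"]
24. n13.lim = -3  [len(C₀.pre) - 8]
25. n14.sig = true  [terminal]
26. n15.key = true  [terminal]
27. n13.pre = "kw"  ["kw"]
28. n0.ok = "kwpnkq"  ["k" ++ C₀.pre]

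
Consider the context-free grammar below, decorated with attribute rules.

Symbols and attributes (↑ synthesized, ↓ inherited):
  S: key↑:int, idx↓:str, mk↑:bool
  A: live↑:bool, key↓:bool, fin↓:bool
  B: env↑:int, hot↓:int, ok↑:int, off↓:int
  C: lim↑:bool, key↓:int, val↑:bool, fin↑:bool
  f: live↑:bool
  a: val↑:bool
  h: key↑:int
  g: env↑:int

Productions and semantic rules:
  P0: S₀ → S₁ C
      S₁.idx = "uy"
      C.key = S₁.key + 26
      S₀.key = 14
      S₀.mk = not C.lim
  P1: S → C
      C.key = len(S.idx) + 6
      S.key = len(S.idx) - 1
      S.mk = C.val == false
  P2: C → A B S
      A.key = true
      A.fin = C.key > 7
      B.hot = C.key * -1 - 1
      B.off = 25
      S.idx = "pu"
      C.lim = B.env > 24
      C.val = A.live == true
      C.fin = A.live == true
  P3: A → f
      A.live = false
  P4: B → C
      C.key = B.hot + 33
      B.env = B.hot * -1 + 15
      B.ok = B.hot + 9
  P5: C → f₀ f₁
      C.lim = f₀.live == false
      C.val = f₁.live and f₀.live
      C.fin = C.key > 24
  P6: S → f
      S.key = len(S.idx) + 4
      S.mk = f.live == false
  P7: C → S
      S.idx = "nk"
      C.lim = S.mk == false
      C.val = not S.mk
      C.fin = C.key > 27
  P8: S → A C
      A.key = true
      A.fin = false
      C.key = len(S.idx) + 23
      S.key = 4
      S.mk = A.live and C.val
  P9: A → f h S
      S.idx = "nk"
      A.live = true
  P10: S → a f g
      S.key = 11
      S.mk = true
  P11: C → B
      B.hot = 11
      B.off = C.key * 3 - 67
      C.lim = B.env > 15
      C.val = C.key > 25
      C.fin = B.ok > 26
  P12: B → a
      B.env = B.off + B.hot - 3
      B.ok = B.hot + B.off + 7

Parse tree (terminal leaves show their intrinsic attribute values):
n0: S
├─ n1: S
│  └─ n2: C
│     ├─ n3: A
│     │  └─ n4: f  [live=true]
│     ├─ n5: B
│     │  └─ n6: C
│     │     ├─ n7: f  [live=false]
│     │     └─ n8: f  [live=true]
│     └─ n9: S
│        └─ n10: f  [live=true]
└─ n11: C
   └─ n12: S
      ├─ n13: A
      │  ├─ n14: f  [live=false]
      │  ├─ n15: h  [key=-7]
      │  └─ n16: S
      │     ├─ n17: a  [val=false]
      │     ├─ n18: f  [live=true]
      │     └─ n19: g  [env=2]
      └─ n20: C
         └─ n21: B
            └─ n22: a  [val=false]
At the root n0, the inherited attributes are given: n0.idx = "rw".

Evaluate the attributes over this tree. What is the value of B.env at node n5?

24

1. n0.idx = "rw"  [given at root]
2. n1.idx = "uy"  ["uy"]
3. n2.key = 8  [len(S.idx) + 6]
4. n3.key = true  [true]
5. n3.fin = true  [C.key > 7]
6. n4.live = true  [terminal]
7. n3.live = false  [false]
8. n5.hot = -9  [C.key * -1 - 1]
9. n5.off = 25  [25]
10. n6.key = 24  [B.hot + 33]
11. n7.live = false  [terminal]
12. n8.live = true  [terminal]
13. n6.lim = true  [f₀.live == false]
14. n6.val = false  [f₁.live and f₀.live]
15. n6.fin = false  [C.key > 24]
16. n5.env = 24  [B.hot * -1 + 15]
17. n5.ok = 0  [B.hot + 9]
18. n9.idx = "pu"  ["pu"]
19. n10.live = true  [terminal]
20. n9.key = 6  [len(S.idx) + 4]
21. n9.mk = false  [f.live == false]
22. n2.lim = false  [B.env > 24]
23. n2.val = false  [A.live == true]
24. n2.fin = false  [A.live == true]
25. n1.key = 1  [len(S.idx) - 1]
26. n1.mk = true  [C.val == false]
27. n11.key = 27  [S₁.key + 26]
28. n12.idx = "nk"  ["nk"]
29. n13.key = true  [true]
30. n13.fin = false  [false]
31. n14.live = false  [terminal]
32. n15.key = -7  [terminal]
33. n16.idx = "nk"  ["nk"]
34. n17.val = false  [terminal]
35. n18.live = true  [terminal]
36. n19.env = 2  [terminal]
37. n16.key = 11  [11]
38. n16.mk = true  [true]
39. n13.live = true  [true]
40. n20.key = 25  [len(S.idx) + 23]
41. n21.hot = 11  [11]
42. n21.off = 8  [C.key * 3 - 67]
43. n22.val = false  [terminal]
44. n21.env = 16  [B.off + B.hot - 3]
45. n21.ok = 26  [B.hot + B.off + 7]
46. n20.lim = true  [B.env > 15]
47. n20.val = false  [C.key > 25]
48. n20.fin = false  [B.ok > 26]
49. n12.key = 4  [4]
50. n12.mk = false  [A.live and C.val]
51. n11.lim = true  [S.mk == false]
52. n11.val = true  [not S.mk]
53. n11.fin = false  [C.key > 27]
54. n0.key = 14  [14]
55. n0.mk = false  [not C.lim]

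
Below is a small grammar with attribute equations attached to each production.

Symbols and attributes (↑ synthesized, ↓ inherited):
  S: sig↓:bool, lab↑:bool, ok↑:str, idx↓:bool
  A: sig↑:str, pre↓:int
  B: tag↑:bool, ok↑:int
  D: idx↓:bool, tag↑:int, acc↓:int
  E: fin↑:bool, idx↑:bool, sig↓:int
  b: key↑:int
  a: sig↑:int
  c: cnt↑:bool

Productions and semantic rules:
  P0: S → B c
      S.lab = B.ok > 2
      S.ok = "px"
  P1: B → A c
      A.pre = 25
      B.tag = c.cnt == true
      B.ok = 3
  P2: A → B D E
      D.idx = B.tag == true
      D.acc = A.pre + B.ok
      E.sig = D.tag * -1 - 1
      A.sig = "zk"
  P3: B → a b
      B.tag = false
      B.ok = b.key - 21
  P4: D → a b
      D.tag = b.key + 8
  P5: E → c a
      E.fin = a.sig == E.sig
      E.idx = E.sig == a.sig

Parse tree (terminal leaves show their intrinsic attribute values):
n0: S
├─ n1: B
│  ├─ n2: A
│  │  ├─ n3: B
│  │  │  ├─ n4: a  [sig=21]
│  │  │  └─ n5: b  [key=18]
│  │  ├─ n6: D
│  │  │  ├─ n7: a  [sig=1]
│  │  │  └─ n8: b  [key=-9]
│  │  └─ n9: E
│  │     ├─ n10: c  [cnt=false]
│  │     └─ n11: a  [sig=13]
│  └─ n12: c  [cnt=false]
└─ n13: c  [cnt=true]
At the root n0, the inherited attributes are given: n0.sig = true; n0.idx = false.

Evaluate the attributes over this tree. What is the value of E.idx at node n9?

1. n0.sig = true  [given at root]
2. n0.idx = false  [given at root]
3. n2.pre = 25  [25]
4. n4.sig = 21  [terminal]
5. n5.key = 18  [terminal]
6. n3.tag = false  [false]
7. n3.ok = -3  [b.key - 21]
8. n6.idx = false  [B.tag == true]
9. n6.acc = 22  [A.pre + B.ok]
10. n7.sig = 1  [terminal]
11. n8.key = -9  [terminal]
12. n6.tag = -1  [b.key + 8]
13. n9.sig = 0  [D.tag * -1 - 1]
14. n10.cnt = false  [terminal]
15. n11.sig = 13  [terminal]
16. n9.fin = false  [a.sig == E.sig]
17. n9.idx = false  [E.sig == a.sig]
18. n2.sig = "zk"  ["zk"]
19. n12.cnt = false  [terminal]
20. n1.tag = false  [c.cnt == true]
21. n1.ok = 3  [3]
22. n13.cnt = true  [terminal]
23. n0.lab = true  [B.ok > 2]
24. n0.ok = "px"  ["px"]

false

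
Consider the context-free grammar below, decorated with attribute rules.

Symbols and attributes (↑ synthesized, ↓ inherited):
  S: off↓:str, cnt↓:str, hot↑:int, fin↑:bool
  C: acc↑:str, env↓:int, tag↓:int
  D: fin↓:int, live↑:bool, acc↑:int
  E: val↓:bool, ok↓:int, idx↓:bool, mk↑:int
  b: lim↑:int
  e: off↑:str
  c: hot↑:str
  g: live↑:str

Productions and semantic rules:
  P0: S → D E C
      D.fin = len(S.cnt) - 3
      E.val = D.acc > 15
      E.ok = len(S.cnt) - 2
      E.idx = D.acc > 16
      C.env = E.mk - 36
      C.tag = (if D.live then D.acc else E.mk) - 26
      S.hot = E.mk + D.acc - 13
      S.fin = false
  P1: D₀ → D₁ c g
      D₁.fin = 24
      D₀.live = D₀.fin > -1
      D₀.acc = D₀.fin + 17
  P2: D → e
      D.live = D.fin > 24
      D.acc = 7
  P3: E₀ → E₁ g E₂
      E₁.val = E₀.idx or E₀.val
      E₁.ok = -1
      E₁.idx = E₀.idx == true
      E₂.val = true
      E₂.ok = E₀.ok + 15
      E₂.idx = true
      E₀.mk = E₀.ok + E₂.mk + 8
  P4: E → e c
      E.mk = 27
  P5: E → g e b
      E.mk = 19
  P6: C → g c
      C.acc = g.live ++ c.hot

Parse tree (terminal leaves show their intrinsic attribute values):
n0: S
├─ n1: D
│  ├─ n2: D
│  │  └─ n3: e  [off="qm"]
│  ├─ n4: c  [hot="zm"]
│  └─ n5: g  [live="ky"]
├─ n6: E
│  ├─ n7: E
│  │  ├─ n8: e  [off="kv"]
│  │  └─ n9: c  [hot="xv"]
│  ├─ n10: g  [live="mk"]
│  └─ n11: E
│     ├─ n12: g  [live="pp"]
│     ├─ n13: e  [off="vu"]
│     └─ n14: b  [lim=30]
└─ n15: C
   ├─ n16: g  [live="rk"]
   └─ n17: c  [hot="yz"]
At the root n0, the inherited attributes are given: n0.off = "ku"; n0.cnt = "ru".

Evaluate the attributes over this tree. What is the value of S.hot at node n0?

1. n0.off = "ku"  [given at root]
2. n0.cnt = "ru"  [given at root]
3. n1.fin = -1  [len(S.cnt) - 3]
4. n2.fin = 24  [24]
5. n3.off = "qm"  [terminal]
6. n2.live = false  [D.fin > 24]
7. n2.acc = 7  [7]
8. n4.hot = "zm"  [terminal]
9. n5.live = "ky"  [terminal]
10. n1.live = false  [D₀.fin > -1]
11. n1.acc = 16  [D₀.fin + 17]
12. n6.val = true  [D.acc > 15]
13. n6.ok = 0  [len(S.cnt) - 2]
14. n6.idx = false  [D.acc > 16]
15. n7.val = true  [E₀.idx or E₀.val]
16. n7.ok = -1  [-1]
17. n7.idx = false  [E₀.idx == true]
18. n8.off = "kv"  [terminal]
19. n9.hot = "xv"  [terminal]
20. n7.mk = 27  [27]
21. n10.live = "mk"  [terminal]
22. n11.val = true  [true]
23. n11.ok = 15  [E₀.ok + 15]
24. n11.idx = true  [true]
25. n12.live = "pp"  [terminal]
26. n13.off = "vu"  [terminal]
27. n14.lim = 30  [terminal]
28. n11.mk = 19  [19]
29. n6.mk = 27  [E₀.ok + E₂.mk + 8]
30. n15.env = -9  [E.mk - 36]
31. n15.tag = 1  [(if D.live then D.acc else E.mk) - 26]
32. n16.live = "rk"  [terminal]
33. n17.hot = "yz"  [terminal]
34. n15.acc = "rkyz"  [g.live ++ c.hot]
35. n0.hot = 30  [E.mk + D.acc - 13]
36. n0.fin = false  [false]

30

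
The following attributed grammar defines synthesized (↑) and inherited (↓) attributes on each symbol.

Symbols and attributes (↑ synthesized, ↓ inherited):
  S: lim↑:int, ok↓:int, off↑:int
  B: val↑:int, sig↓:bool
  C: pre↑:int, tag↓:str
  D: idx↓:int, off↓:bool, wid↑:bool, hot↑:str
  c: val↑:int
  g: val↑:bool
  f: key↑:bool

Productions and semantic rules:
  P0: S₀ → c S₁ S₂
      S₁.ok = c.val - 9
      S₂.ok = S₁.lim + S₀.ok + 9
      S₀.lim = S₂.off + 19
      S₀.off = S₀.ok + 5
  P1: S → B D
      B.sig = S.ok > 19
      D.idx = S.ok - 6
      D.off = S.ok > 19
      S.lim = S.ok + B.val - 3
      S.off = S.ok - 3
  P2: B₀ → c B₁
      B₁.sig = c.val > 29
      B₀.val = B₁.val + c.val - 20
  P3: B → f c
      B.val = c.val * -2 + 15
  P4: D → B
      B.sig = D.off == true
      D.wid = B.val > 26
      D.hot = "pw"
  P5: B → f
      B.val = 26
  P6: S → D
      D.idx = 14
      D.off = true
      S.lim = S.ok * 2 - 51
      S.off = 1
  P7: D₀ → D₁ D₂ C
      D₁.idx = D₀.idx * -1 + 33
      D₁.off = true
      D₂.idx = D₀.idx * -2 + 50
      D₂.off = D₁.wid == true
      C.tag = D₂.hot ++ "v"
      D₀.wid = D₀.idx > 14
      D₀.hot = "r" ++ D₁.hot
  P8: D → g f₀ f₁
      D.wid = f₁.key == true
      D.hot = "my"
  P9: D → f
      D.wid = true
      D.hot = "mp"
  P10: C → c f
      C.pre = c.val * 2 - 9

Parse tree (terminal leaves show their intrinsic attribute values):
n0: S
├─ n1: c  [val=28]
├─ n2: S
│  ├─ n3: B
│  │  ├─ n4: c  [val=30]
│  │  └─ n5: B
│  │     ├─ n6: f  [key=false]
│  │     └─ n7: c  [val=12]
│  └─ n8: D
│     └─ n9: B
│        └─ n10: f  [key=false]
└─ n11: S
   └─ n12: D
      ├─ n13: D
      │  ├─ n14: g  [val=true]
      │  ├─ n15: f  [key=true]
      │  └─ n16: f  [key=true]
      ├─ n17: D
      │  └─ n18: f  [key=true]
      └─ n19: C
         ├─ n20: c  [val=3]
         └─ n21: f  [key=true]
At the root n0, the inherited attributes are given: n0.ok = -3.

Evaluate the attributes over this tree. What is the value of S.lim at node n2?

1. n0.ok = -3  [given at root]
2. n1.val = 28  [terminal]
3. n2.ok = 19  [c.val - 9]
4. n3.sig = false  [S.ok > 19]
5. n4.val = 30  [terminal]
6. n5.sig = true  [c.val > 29]
7. n6.key = false  [terminal]
8. n7.val = 12  [terminal]
9. n5.val = -9  [c.val * -2 + 15]
10. n3.val = 1  [B₁.val + c.val - 20]
11. n8.idx = 13  [S.ok - 6]
12. n8.off = false  [S.ok > 19]
13. n9.sig = false  [D.off == true]
14. n10.key = false  [terminal]
15. n9.val = 26  [26]
16. n8.wid = false  [B.val > 26]
17. n8.hot = "pw"  ["pw"]
18. n2.lim = 17  [S.ok + B.val - 3]
19. n2.off = 16  [S.ok - 3]
20. n11.ok = 23  [S₁.lim + S₀.ok + 9]
21. n12.idx = 14  [14]
22. n12.off = true  [true]
23. n13.idx = 19  [D₀.idx * -1 + 33]
24. n13.off = true  [true]
25. n14.val = true  [terminal]
26. n15.key = true  [terminal]
27. n16.key = true  [terminal]
28. n13.wid = true  [f₁.key == true]
29. n13.hot = "my"  ["my"]
30. n17.idx = 22  [D₀.idx * -2 + 50]
31. n17.off = true  [D₁.wid == true]
32. n18.key = true  [terminal]
33. n17.wid = true  [true]
34. n17.hot = "mp"  ["mp"]
35. n19.tag = "mpv"  [D₂.hot ++ "v"]
36. n20.val = 3  [terminal]
37. n21.key = true  [terminal]
38. n19.pre = -3  [c.val * 2 - 9]
39. n12.wid = false  [D₀.idx > 14]
40. n12.hot = "rmy"  ["r" ++ D₁.hot]
41. n11.lim = -5  [S.ok * 2 - 51]
42. n11.off = 1  [1]
43. n0.lim = 20  [S₂.off + 19]
44. n0.off = 2  [S₀.ok + 5]

17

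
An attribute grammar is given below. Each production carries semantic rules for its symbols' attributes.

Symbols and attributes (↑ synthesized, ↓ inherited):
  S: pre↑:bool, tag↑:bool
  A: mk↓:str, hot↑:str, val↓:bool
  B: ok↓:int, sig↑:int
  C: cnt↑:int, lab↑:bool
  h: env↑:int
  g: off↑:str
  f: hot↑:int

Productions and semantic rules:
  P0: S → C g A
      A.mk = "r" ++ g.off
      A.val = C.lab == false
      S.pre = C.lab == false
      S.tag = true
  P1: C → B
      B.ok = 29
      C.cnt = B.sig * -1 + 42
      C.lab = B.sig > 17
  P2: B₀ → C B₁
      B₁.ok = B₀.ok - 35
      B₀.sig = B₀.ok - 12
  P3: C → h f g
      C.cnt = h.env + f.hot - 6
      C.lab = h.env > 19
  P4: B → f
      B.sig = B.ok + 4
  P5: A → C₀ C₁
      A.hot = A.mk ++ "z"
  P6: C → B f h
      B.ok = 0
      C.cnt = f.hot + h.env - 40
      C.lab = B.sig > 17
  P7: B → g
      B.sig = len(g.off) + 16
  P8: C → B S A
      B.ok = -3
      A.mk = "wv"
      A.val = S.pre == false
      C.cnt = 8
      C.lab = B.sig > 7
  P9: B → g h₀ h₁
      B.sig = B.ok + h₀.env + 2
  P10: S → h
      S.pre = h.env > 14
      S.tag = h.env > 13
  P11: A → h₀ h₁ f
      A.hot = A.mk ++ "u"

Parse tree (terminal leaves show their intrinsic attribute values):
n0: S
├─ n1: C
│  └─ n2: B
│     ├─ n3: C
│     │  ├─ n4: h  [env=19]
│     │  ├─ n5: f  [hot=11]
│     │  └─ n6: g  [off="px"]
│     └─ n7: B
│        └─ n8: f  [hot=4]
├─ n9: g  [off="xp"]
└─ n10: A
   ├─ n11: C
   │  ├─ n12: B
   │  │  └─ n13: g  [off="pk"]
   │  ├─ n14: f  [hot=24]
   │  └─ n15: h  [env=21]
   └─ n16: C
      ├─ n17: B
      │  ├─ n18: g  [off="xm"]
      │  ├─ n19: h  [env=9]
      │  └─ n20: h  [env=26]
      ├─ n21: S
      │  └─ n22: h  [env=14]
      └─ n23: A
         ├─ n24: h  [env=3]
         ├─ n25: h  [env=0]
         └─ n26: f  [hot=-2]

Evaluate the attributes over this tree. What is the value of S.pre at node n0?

1. n2.ok = 29  [29]
2. n4.env = 19  [terminal]
3. n5.hot = 11  [terminal]
4. n6.off = "px"  [terminal]
5. n3.cnt = 24  [h.env + f.hot - 6]
6. n3.lab = false  [h.env > 19]
7. n7.ok = -6  [B₀.ok - 35]
8. n8.hot = 4  [terminal]
9. n7.sig = -2  [B.ok + 4]
10. n2.sig = 17  [B₀.ok - 12]
11. n1.cnt = 25  [B.sig * -1 + 42]
12. n1.lab = false  [B.sig > 17]
13. n9.off = "xp"  [terminal]
14. n10.mk = "rxp"  ["r" ++ g.off]
15. n10.val = true  [C.lab == false]
16. n12.ok = 0  [0]
17. n13.off = "pk"  [terminal]
18. n12.sig = 18  [len(g.off) + 16]
19. n14.hot = 24  [terminal]
20. n15.env = 21  [terminal]
21. n11.cnt = 5  [f.hot + h.env - 40]
22. n11.lab = true  [B.sig > 17]
23. n17.ok = -3  [-3]
24. n18.off = "xm"  [terminal]
25. n19.env = 9  [terminal]
26. n20.env = 26  [terminal]
27. n17.sig = 8  [B.ok + h₀.env + 2]
28. n22.env = 14  [terminal]
29. n21.pre = false  [h.env > 14]
30. n21.tag = true  [h.env > 13]
31. n23.mk = "wv"  ["wv"]
32. n23.val = true  [S.pre == false]
33. n24.env = 3  [terminal]
34. n25.env = 0  [terminal]
35. n26.hot = -2  [terminal]
36. n23.hot = "wvu"  [A.mk ++ "u"]
37. n16.cnt = 8  [8]
38. n16.lab = true  [B.sig > 7]
39. n10.hot = "rxpz"  [A.mk ++ "z"]
40. n0.pre = true  [C.lab == false]
41. n0.tag = true  [true]

true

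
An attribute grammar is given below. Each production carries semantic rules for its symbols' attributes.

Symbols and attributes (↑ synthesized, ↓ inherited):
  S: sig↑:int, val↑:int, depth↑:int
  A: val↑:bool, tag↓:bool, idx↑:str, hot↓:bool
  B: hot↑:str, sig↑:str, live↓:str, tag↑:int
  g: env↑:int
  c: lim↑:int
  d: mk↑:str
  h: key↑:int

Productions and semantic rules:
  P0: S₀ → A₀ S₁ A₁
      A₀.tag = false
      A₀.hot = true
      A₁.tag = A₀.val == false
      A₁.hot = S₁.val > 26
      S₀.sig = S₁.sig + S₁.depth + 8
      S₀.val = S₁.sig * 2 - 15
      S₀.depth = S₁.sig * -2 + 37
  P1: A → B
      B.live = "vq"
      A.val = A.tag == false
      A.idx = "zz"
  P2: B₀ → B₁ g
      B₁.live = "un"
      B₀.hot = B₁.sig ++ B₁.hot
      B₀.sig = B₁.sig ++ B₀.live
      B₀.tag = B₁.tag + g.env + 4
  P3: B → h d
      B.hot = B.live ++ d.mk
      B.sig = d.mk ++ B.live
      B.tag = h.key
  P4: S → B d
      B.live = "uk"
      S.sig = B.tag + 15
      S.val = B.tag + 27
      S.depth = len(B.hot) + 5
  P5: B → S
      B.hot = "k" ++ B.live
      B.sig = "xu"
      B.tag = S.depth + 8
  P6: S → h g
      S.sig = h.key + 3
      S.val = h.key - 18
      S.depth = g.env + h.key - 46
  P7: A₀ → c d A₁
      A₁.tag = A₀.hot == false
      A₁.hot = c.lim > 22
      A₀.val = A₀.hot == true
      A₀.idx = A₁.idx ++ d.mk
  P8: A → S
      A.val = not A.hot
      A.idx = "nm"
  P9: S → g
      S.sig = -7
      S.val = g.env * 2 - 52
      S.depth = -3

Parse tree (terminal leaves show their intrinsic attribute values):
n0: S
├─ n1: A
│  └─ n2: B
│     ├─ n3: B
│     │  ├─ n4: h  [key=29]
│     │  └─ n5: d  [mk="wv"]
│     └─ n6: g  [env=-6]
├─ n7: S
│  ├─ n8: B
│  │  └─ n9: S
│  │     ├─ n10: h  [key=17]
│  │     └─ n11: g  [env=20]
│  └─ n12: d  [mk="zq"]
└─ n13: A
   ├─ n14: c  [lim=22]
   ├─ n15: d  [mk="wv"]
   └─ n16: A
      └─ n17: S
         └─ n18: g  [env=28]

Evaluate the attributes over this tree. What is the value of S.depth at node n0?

1. n1.tag = false  [false]
2. n1.hot = true  [true]
3. n2.live = "vq"  ["vq"]
4. n3.live = "un"  ["un"]
5. n4.key = 29  [terminal]
6. n5.mk = "wv"  [terminal]
7. n3.hot = "unwv"  [B.live ++ d.mk]
8. n3.sig = "wvun"  [d.mk ++ B.live]
9. n3.tag = 29  [h.key]
10. n6.env = -6  [terminal]
11. n2.hot = "wvununwv"  [B₁.sig ++ B₁.hot]
12. n2.sig = "wvunvq"  [B₁.sig ++ B₀.live]
13. n2.tag = 27  [B₁.tag + g.env + 4]
14. n1.val = true  [A.tag == false]
15. n1.idx = "zz"  ["zz"]
16. n8.live = "uk"  ["uk"]
17. n10.key = 17  [terminal]
18. n11.env = 20  [terminal]
19. n9.sig = 20  [h.key + 3]
20. n9.val = -1  [h.key - 18]
21. n9.depth = -9  [g.env + h.key - 46]
22. n8.hot = "kuk"  ["k" ++ B.live]
23. n8.sig = "xu"  ["xu"]
24. n8.tag = -1  [S.depth + 8]
25. n12.mk = "zq"  [terminal]
26. n7.sig = 14  [B.tag + 15]
27. n7.val = 26  [B.tag + 27]
28. n7.depth = 8  [len(B.hot) + 5]
29. n13.tag = false  [A₀.val == false]
30. n13.hot = false  [S₁.val > 26]
31. n14.lim = 22  [terminal]
32. n15.mk = "wv"  [terminal]
33. n16.tag = true  [A₀.hot == false]
34. n16.hot = false  [c.lim > 22]
35. n18.env = 28  [terminal]
36. n17.sig = -7  [-7]
37. n17.val = 4  [g.env * 2 - 52]
38. n17.depth = -3  [-3]
39. n16.val = true  [not A.hot]
40. n16.idx = "nm"  ["nm"]
41. n13.val = false  [A₀.hot == true]
42. n13.idx = "nmwv"  [A₁.idx ++ d.mk]
43. n0.sig = 30  [S₁.sig + S₁.depth + 8]
44. n0.val = 13  [S₁.sig * 2 - 15]
45. n0.depth = 9  [S₁.sig * -2 + 37]

9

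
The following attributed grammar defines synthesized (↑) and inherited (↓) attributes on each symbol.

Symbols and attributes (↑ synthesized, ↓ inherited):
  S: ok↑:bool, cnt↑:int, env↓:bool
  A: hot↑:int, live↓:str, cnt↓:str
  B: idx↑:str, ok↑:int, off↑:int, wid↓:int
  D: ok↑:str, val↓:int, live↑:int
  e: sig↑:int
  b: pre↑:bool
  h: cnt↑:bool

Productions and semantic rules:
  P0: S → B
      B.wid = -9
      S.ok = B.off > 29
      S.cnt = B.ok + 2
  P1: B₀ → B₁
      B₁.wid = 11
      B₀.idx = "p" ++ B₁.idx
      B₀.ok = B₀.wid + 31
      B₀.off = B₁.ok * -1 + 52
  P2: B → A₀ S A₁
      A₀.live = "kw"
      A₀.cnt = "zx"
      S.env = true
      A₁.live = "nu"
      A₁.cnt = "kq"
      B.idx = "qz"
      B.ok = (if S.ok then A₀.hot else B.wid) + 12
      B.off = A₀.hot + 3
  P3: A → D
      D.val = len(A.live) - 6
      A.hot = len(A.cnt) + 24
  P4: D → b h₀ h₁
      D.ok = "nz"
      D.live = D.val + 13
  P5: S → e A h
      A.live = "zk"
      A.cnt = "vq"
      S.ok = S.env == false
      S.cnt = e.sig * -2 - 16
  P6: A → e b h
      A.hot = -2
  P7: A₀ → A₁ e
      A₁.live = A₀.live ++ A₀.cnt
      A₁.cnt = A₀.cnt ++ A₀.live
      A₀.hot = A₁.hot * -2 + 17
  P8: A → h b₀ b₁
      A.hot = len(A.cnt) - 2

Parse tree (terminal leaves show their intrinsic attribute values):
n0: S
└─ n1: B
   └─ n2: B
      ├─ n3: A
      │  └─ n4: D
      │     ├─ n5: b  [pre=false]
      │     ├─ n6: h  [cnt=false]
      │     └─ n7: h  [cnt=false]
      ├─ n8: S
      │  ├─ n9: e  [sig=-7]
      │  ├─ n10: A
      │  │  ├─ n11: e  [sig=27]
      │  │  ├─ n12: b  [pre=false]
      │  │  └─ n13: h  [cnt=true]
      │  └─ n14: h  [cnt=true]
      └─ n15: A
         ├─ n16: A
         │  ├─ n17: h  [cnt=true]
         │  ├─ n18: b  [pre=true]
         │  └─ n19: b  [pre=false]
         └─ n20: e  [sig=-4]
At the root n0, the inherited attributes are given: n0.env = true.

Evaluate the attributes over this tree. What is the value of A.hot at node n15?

1. n0.env = true  [given at root]
2. n1.wid = -9  [-9]
3. n2.wid = 11  [11]
4. n3.live = "kw"  ["kw"]
5. n3.cnt = "zx"  ["zx"]
6. n4.val = -4  [len(A.live) - 6]
7. n5.pre = false  [terminal]
8. n6.cnt = false  [terminal]
9. n7.cnt = false  [terminal]
10. n4.ok = "nz"  ["nz"]
11. n4.live = 9  [D.val + 13]
12. n3.hot = 26  [len(A.cnt) + 24]
13. n8.env = true  [true]
14. n9.sig = -7  [terminal]
15. n10.live = "zk"  ["zk"]
16. n10.cnt = "vq"  ["vq"]
17. n11.sig = 27  [terminal]
18. n12.pre = false  [terminal]
19. n13.cnt = true  [terminal]
20. n10.hot = -2  [-2]
21. n14.cnt = true  [terminal]
22. n8.ok = false  [S.env == false]
23. n8.cnt = -2  [e.sig * -2 - 16]
24. n15.live = "nu"  ["nu"]
25. n15.cnt = "kq"  ["kq"]
26. n16.live = "nukq"  [A₀.live ++ A₀.cnt]
27. n16.cnt = "kqnu"  [A₀.cnt ++ A₀.live]
28. n17.cnt = true  [terminal]
29. n18.pre = true  [terminal]
30. n19.pre = false  [terminal]
31. n16.hot = 2  [len(A.cnt) - 2]
32. n20.sig = -4  [terminal]
33. n15.hot = 13  [A₁.hot * -2 + 17]
34. n2.idx = "qz"  ["qz"]
35. n2.ok = 23  [(if S.ok then A₀.hot else B.wid) + 12]
36. n2.off = 29  [A₀.hot + 3]
37. n1.idx = "pqz"  ["p" ++ B₁.idx]
38. n1.ok = 22  [B₀.wid + 31]
39. n1.off = 29  [B₁.ok * -1 + 52]
40. n0.ok = false  [B.off > 29]
41. n0.cnt = 24  [B.ok + 2]

13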